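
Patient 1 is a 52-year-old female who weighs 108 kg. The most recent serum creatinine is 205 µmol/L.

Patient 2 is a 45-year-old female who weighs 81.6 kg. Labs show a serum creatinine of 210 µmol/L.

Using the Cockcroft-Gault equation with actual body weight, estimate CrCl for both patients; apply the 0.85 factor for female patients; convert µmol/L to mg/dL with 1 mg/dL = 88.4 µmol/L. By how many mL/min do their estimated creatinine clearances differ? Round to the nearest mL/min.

Patient 1: SCr = 205 / 88.4 = 2.319 mg/dL
Patient 1: CrCl = (140 − 52) × 108 / (72 × 2.319) × 0.85 = 9504.0 / 166.97 × 0.85 ≈ 48.4 mL/min
Patient 2: SCr = 210 / 88.4 = 2.376 mg/dL
Patient 2: CrCl = (140 − 45) × 81.6 / (72 × 2.376) × 0.85 = 7752.0 / 171.07 × 0.85 ≈ 38.5 mL/min
|48.4 − 38.5| = 9.9 mL/min

10 mL/min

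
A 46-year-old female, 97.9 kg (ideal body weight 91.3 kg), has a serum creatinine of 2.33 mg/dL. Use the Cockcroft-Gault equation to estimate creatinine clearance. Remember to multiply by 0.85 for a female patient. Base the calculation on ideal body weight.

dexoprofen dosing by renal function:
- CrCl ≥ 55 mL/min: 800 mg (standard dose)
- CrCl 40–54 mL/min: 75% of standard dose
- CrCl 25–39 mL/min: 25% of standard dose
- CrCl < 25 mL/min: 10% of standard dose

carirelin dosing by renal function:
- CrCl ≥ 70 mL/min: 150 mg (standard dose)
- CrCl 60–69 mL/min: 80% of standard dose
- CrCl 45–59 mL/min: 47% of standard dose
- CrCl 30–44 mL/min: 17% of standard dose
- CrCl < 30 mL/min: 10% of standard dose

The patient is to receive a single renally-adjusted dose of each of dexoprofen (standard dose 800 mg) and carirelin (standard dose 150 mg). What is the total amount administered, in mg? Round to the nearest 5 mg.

CrCl = (140 − 46) × 91.3 / (72 × 2.33) × 0.85 = 8582.2 / 167.76 × 0.85 ≈ 43.5 mL/min
CrCl ≈ 43 mL/min.
dexoprofen: 40–54 mL/min → 75% of 800 mg = 600 mg.
carirelin: 30–44 mL/min → 17% of 150 mg = 25.5 mg.
Total = 600 + 25.5 = 625.5 mg.

625 mg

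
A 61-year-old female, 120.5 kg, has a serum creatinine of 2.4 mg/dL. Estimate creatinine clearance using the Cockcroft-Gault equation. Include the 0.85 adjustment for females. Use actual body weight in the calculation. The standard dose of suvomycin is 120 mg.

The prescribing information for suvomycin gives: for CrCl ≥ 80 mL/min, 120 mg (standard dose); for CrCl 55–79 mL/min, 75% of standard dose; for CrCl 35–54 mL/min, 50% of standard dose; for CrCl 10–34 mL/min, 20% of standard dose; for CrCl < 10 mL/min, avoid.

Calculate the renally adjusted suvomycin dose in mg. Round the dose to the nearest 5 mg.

CrCl = (140 − 61) × 120.5 / (72 × 2.4) × 0.85 = 9519.5 / 172.80 × 0.85 ≈ 46.8 mL/min
CrCl ≈ 47 mL/min → bracket 35–54 mL/min.
50% of 120 mg = 60 mg

60 mg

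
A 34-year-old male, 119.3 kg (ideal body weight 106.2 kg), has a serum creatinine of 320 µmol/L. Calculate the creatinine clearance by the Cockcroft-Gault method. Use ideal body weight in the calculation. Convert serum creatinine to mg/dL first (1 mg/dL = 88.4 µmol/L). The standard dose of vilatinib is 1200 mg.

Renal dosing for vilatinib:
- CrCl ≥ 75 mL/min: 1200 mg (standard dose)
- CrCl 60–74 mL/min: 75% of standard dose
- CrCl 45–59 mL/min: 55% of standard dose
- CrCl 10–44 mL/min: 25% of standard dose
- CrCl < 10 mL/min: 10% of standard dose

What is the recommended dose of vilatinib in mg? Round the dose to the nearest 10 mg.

300 mg

SCr = 320 / 88.4 = 3.62 mg/dL
CrCl = (140 − 34) × 106.2 / (72 × 3.62) = 11257.2 / 260.64 ≈ 43.2 mL/min
CrCl ≈ 43 mL/min → bracket 10–44 mL/min.
25% of 1200 mg = 300 mg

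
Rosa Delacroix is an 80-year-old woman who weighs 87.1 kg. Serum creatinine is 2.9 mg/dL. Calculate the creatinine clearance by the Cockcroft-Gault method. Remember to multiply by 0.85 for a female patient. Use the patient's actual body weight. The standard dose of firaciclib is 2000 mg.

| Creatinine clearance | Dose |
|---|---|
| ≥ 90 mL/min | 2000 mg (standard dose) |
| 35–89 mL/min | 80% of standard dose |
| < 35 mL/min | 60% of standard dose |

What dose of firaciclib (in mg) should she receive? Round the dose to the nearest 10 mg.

CrCl = (140 − 80) × 87.1 / (72 × 2.9) × 0.85 = 5226.0 / 208.80 × 0.85 ≈ 21.3 mL/min
CrCl ≈ 21 mL/min → bracket < 35 mL/min.
60% of 2000 mg = 1200 mg

1200 mg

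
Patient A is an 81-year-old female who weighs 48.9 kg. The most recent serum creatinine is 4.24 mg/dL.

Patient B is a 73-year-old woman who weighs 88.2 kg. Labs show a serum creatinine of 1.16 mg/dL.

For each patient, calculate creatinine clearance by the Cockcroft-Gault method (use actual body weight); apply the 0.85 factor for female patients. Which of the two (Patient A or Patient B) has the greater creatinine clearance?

Patient A: CrCl = (140 − 81) × 48.9 / (72 × 4.24) × 0.85 = 2885.1 / 305.28 × 0.85 ≈ 8.0 mL/min
Patient B: CrCl = (140 − 73) × 88.2 / (72 × 1.16) × 0.85 = 5909.4 / 83.52 × 0.85 ≈ 60.1 mL/min
8.0 vs 60.1 mL/min → Patient B is higher.

Patient B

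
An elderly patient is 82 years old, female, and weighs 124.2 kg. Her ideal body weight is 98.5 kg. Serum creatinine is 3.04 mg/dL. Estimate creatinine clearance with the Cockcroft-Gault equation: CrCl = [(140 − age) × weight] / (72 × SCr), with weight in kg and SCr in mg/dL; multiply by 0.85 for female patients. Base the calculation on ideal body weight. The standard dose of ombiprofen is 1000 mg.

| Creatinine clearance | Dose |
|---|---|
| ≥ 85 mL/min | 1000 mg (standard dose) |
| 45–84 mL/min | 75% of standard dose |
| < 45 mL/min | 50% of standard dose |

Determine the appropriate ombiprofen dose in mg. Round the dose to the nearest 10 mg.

CrCl = (140 − 82) × 98.5 / (72 × 3.04) × 0.85 = 5713.0 / 218.88 × 0.85 ≈ 22.2 mL/min
CrCl ≈ 22 mL/min → bracket < 45 mL/min.
50% of 1000 mg = 500 mg

500 mg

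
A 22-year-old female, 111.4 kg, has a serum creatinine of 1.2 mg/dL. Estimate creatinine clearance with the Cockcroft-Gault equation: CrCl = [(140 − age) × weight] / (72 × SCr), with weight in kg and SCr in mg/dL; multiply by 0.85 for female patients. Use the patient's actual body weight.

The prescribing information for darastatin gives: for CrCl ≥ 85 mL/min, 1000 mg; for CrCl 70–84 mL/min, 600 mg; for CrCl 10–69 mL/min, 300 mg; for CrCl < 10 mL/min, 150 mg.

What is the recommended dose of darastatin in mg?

CrCl = (140 − 22) × 111.4 / (72 × 1.2) × 0.85 = 13145.2 / 86.40 × 0.85 ≈ 129.3 mL/min
CrCl ≈ 129 mL/min → bracket ≥ 85 mL/min.
Dose for this bracket: 1000 mg.

1000 mg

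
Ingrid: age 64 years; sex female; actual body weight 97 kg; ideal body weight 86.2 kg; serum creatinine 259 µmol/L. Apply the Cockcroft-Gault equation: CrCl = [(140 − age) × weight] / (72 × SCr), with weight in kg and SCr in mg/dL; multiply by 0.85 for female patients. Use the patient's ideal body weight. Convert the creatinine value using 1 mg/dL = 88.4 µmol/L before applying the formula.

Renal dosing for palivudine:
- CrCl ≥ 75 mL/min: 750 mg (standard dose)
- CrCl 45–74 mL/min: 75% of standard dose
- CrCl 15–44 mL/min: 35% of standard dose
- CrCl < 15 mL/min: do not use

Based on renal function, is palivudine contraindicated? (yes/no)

SCr = 259 / 88.4 = 2.93 mg/dL
CrCl = (140 − 64) × 86.2 / (72 × 2.93) × 0.85 = 6551.2 / 210.96 × 0.85 ≈ 26.4 mL/min
CrCl ≈ 26 mL/min, which is ≥ 15 mL/min.

no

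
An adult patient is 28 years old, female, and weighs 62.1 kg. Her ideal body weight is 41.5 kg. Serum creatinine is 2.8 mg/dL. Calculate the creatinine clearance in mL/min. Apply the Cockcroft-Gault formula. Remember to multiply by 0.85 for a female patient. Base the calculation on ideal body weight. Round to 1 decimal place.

CrCl = (140 − 28) × 41.5 / (72 × 2.8) × 0.85 = 4648.0 / 201.60 × 0.85 ≈ 19.6 mL/min

19.6 mL/min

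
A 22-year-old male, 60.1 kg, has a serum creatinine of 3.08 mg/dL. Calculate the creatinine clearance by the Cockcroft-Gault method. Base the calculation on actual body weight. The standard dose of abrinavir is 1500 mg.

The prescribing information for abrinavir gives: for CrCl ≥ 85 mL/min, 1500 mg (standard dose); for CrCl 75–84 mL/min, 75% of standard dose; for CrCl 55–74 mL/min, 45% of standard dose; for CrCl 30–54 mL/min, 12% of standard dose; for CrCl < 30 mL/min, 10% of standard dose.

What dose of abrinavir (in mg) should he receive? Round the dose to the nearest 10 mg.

CrCl = (140 − 22) × 60.1 / (72 × 3.08) = 7091.8 / 221.76 ≈ 32.0 mL/min
CrCl ≈ 32 mL/min → bracket 30–54 mL/min.
12% of 1500 mg = 180 mg

180 mg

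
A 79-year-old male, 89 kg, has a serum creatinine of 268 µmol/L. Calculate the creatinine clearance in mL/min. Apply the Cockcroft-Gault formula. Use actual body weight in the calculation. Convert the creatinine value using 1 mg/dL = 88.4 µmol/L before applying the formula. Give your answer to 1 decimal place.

SCr = 268 / 88.4 = 3.032 mg/dL
CrCl = (140 − 79) × 89 / (72 × 3.032) = 5429.0 / 218.30 ≈ 24.9 mL/min

24.9 mL/min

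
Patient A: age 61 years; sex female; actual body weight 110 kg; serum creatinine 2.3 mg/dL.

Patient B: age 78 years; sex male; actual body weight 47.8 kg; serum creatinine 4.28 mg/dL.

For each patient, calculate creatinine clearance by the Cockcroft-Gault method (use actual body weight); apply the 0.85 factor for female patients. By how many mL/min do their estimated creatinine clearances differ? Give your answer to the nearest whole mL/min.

Patient A: CrCl = (140 − 61) × 110 / (72 × 2.3) × 0.85 = 8690.0 / 165.60 × 0.85 ≈ 44.6 mL/min
Patient B: CrCl = (140 − 78) × 47.8 / (72 × 4.28) = 2963.6 / 308.16 ≈ 9.6 mL/min
|44.6 − 9.6| = 35.0 mL/min

35 mL/min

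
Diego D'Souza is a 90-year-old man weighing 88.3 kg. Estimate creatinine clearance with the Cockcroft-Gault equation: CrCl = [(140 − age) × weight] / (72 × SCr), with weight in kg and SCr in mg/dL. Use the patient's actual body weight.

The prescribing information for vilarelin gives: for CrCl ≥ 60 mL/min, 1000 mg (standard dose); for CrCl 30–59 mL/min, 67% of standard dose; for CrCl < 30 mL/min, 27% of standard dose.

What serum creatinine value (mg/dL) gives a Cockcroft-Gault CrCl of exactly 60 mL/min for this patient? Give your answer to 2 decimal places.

1.02 mg/dL

Standard dose requires CrCl ≥ 60 mL/min.
Set (140 − 90) × 88.3 / (72 × SCr) = 60
SCr = (140 − 90) × 88.3 / (72 × 60) = 1.022 mg/dL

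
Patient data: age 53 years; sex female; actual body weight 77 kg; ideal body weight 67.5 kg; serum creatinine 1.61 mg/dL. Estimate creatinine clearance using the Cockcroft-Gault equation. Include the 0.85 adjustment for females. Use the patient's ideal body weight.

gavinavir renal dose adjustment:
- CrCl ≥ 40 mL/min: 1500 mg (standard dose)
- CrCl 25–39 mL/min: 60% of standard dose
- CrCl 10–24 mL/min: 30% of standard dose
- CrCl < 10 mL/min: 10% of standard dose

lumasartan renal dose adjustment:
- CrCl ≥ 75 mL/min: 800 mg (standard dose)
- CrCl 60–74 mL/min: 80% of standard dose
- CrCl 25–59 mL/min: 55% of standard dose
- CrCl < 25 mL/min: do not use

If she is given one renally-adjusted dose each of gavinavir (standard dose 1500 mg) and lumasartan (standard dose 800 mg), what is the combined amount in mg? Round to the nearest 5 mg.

1940 mg

CrCl = (140 − 53) × 67.5 / (72 × 1.61) × 0.85 = 5872.5 / 115.92 × 0.85 ≈ 43.1 mL/min
CrCl ≈ 43 mL/min.
gavinavir: ≥ 40 mL/min → 100% of 1500 mg = 1500 mg.
lumasartan: 25–59 mL/min → 55% of 800 mg = 440 mg.
Total = 1500 + 440 = 1940 mg.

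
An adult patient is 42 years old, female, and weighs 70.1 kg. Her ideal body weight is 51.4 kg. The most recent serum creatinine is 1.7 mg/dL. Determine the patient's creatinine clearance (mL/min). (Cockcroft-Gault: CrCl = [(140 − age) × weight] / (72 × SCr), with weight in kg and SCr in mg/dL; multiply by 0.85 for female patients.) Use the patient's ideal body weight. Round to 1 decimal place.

35.0 mL/min

CrCl = (140 − 42) × 51.4 / (72 × 1.7) × 0.85 = 5037.2 / 122.40 × 0.85 ≈ 35.0 mL/min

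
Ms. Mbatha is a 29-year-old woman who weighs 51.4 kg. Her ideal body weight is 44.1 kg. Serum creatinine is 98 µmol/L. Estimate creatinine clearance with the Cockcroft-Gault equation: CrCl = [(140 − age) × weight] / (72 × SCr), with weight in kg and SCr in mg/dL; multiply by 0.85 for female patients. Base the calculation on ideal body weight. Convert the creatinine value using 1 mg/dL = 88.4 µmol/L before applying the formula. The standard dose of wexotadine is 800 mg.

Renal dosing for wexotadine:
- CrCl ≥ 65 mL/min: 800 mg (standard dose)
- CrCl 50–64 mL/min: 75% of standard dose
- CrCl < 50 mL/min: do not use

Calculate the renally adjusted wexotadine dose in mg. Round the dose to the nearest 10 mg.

SCr = 98 / 88.4 = 1.109 mg/dL
CrCl = (140 − 29) × 44.1 / (72 × 1.109) × 0.85 = 4895.1 / 79.85 × 0.85 ≈ 52.1 mL/min
CrCl ≈ 52 mL/min → bracket 50–64 mL/min.
75% of 800 mg = 600 mg

600 mg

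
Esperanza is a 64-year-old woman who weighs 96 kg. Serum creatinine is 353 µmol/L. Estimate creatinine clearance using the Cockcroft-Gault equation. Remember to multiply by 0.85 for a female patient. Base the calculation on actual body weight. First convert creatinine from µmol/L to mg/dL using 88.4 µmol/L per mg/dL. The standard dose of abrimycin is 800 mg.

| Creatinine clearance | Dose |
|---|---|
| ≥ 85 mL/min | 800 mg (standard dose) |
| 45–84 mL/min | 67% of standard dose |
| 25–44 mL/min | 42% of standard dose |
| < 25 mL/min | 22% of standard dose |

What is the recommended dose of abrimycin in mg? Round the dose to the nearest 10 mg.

180 mg

SCr = 353 / 88.4 = 3.993 mg/dL
CrCl = (140 − 64) × 96 / (72 × 3.993) × 0.85 = 7296.0 / 287.50 × 0.85 ≈ 21.6 mL/min
CrCl ≈ 22 mL/min → bracket < 25 mL/min.
22% of 800 mg = 176 mg → 180 mg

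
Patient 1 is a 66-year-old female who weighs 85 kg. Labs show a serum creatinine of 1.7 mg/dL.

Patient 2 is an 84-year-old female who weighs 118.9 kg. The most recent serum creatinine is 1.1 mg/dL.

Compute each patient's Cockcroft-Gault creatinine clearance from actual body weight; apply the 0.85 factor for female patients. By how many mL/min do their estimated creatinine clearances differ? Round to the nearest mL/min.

28 mL/min

Patient 1: CrCl = (140 − 66) × 85 / (72 × 1.7) × 0.85 = 6290.0 / 122.40 × 0.85 ≈ 43.7 mL/min
Patient 2: CrCl = (140 − 84) × 118.9 / (72 × 1.1) × 0.85 = 6658.4 / 79.20 × 0.85 ≈ 71.5 mL/min
|43.7 − 71.5| = 27.8 mL/min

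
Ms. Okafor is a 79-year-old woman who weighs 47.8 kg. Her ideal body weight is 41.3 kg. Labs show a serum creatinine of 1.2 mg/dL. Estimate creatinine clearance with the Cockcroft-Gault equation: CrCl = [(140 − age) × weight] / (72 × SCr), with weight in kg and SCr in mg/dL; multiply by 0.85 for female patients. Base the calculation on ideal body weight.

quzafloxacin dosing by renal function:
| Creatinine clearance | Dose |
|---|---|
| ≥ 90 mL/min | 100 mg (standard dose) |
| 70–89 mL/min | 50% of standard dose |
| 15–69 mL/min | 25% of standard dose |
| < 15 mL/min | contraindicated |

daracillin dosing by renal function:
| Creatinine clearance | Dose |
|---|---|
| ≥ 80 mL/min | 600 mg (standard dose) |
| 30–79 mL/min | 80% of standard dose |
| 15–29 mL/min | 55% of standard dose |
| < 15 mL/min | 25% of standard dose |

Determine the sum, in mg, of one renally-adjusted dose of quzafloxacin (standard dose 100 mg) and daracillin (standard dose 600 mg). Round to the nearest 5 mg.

CrCl = (140 − 79) × 41.3 / (72 × 1.2) × 0.85 = 2519.3 / 86.40 × 0.85 ≈ 24.8 mL/min
CrCl ≈ 25 mL/min.
quzafloxacin: 15–69 mL/min → 25% of 100 mg = 25 mg.
daracillin: 15–29 mL/min → 55% of 600 mg = 330 mg.
Total = 25 + 330 = 355 mg.

355 mg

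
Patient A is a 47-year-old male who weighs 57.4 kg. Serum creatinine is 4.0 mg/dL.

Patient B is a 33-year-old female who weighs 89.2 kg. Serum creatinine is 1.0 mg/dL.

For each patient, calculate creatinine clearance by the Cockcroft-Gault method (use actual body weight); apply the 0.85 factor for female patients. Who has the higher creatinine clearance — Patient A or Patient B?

Patient B

Patient A: CrCl = (140 − 47) × 57.4 / (72 × 4) = 5338.2 / 288.00 ≈ 18.5 mL/min
Patient B: CrCl = (140 − 33) × 89.2 / (72 × 1) × 0.85 = 9544.4 / 72.00 × 0.85 ≈ 112.7 mL/min
18.5 vs 112.7 mL/min → Patient B is higher.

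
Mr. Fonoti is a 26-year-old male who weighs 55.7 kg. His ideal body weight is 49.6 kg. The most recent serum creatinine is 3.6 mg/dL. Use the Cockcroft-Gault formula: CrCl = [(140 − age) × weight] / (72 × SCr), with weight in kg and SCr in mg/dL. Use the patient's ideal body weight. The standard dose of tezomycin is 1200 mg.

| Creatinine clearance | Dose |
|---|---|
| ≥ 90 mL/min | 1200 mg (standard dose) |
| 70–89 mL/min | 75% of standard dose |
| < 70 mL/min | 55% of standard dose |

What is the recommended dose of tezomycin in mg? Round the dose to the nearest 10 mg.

CrCl = (140 − 26) × 49.6 / (72 × 3.6) = 5654.4 / 259.20 ≈ 21.8 mL/min
CrCl ≈ 22 mL/min → bracket < 70 mL/min.
55% of 1200 mg = 660 mg

660 mg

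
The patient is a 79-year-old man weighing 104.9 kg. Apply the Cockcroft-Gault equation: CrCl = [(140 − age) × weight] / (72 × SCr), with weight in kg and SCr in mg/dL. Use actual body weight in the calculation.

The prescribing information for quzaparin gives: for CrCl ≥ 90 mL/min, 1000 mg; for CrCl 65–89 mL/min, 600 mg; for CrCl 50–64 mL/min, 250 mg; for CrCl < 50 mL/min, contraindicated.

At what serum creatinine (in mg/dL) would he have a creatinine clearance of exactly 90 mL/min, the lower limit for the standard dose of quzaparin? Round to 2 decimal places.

Standard dose requires CrCl ≥ 90 mL/min.
Set (140 − 79) × 104.9 / (72 × SCr) = 90
SCr = (140 − 79) × 104.9 / (72 × 90) = 0.987 mg/dL

0.99 mg/dL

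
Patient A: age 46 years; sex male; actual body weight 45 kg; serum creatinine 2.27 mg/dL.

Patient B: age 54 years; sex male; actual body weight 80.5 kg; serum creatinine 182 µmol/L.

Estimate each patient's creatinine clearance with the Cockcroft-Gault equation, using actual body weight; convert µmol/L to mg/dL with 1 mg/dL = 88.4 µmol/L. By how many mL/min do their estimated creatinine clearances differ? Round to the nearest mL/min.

Patient A: CrCl = (140 − 46) × 45 / (72 × 2.27) = 4230.0 / 163.44 ≈ 25.9 mL/min
Patient B: SCr = 182 / 88.4 = 2.059 mg/dL
Patient B: CrCl = (140 − 54) × 80.5 / (72 × 2.059) = 6923.0 / 148.25 ≈ 46.7 mL/min
|25.9 − 46.7| = 20.8 mL/min

21 mL/min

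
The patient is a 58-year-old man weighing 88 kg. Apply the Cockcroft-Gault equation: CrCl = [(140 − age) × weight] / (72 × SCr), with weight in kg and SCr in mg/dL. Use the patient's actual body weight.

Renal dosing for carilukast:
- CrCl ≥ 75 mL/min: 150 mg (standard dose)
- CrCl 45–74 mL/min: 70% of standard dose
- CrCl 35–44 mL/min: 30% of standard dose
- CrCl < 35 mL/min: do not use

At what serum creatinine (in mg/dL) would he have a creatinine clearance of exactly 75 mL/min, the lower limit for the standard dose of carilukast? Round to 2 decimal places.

1.34 mg/dL

Standard dose requires CrCl ≥ 75 mL/min.
Set (140 − 58) × 88 / (72 × SCr) = 75
SCr = (140 − 58) × 88 / (72 × 75) = 1.336 mg/dL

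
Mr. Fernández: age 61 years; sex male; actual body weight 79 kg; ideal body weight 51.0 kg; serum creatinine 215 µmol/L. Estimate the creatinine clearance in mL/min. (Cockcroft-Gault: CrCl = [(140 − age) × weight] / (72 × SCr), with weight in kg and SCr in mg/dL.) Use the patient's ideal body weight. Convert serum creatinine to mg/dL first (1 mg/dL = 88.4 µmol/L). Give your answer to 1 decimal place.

SCr = 215 / 88.4 = 2.432 mg/dL
CrCl = (140 − 61) × 51 / (72 × 2.432) = 4029.0 / 175.10 ≈ 23.0 mL/min

23.0 mL/min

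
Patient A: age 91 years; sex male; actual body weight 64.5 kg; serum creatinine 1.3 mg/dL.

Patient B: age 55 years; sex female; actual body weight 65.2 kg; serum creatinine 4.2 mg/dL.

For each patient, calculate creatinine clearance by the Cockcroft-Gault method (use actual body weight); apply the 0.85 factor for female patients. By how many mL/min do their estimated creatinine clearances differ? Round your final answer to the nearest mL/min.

Patient A: CrCl = (140 − 91) × 64.5 / (72 × 1.3) = 3160.5 / 93.60 ≈ 33.8 mL/min
Patient B: CrCl = (140 − 55) × 65.2 / (72 × 4.2) × 0.85 = 5542.0 / 302.40 × 0.85 ≈ 15.6 mL/min
|33.8 − 15.6| = 18.2 mL/min

18 mL/min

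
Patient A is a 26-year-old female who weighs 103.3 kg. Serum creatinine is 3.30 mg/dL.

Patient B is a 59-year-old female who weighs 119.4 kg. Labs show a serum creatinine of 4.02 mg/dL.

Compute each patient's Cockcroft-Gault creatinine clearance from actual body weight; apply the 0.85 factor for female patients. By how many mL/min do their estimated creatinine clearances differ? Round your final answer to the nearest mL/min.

14 mL/min

Patient A: CrCl = (140 − 26) × 103.3 / (72 × 3.3) × 0.85 = 11776.2 / 237.60 × 0.85 ≈ 42.1 mL/min
Patient B: CrCl = (140 − 59) × 119.4 / (72 × 4.02) × 0.85 = 9671.4 / 289.44 × 0.85 ≈ 28.4 mL/min
|42.1 − 28.4| = 13.7 mL/min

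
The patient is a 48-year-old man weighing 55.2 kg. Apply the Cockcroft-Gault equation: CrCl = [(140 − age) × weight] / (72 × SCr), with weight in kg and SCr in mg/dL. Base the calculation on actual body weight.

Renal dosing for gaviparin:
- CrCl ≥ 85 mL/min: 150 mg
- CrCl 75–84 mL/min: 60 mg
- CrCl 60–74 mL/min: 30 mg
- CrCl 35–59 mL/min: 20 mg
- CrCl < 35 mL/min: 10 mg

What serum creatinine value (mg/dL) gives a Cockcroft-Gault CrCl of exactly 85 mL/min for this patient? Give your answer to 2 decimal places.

0.83 mg/dL

Standard dose requires CrCl ≥ 85 mL/min.
Set (140 − 48) × 55.2 / (72 × SCr) = 85
SCr = (140 − 48) × 55.2 / (72 × 85) = 0.830 mg/dL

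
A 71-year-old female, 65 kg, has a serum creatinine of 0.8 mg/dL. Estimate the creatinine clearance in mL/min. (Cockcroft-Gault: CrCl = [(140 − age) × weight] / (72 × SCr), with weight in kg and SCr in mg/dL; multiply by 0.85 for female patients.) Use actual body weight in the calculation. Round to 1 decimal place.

66.2 mL/min

CrCl = (140 − 71) × 65 / (72 × 0.8) × 0.85 = 4485.0 / 57.60 × 0.85 ≈ 66.2 mL/min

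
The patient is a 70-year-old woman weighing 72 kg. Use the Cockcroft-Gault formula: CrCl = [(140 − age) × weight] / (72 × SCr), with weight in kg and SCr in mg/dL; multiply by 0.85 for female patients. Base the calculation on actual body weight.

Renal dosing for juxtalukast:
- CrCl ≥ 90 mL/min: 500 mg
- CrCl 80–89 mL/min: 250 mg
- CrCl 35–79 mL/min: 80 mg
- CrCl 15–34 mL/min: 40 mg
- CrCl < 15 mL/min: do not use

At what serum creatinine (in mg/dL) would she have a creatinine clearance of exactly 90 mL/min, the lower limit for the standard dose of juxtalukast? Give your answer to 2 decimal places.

Standard dose requires CrCl ≥ 90 mL/min.
Set (140 − 70) × 72 × 0.85 / (72 × SCr) = 90
SCr = (140 − 70) × 72 × 0.85 / (72 × 90) = 0.661 mg/dL

0.66 mg/dL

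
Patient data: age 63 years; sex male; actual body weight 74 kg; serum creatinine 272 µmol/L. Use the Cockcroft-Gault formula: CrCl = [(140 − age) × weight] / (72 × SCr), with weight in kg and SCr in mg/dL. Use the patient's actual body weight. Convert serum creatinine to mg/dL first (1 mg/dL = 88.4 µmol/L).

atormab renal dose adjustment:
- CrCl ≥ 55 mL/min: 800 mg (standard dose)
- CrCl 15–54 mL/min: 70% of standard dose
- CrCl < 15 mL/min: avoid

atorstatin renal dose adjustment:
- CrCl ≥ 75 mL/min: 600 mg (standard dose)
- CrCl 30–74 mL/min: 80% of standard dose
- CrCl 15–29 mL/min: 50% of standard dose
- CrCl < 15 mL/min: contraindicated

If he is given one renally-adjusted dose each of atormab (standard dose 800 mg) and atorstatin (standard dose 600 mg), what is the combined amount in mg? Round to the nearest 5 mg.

860 mg

SCr = 272 / 88.4 = 3.077 mg/dL
CrCl = (140 − 63) × 74 / (72 × 3.077) = 5698.0 / 221.54 ≈ 25.7 mL/min
CrCl ≈ 26 mL/min.
atormab: 15–54 mL/min → 70% of 800 mg = 560 mg.
atorstatin: 15–29 mL/min → 50% of 600 mg = 300 mg.
Total = 560 + 300 = 860 mg.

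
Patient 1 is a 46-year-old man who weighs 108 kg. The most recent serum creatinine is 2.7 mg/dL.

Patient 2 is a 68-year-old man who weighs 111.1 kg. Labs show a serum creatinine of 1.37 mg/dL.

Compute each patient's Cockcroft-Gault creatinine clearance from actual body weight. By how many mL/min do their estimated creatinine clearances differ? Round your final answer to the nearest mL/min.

Patient 1: CrCl = (140 − 46) × 108 / (72 × 2.7) = 10152.0 / 194.40 ≈ 52.2 mL/min
Patient 2: CrCl = (140 − 68) × 111.1 / (72 × 1.37) = 7999.2 / 98.64 ≈ 81.1 mL/min
|52.2 − 81.1| = 28.9 mL/min

29 mL/min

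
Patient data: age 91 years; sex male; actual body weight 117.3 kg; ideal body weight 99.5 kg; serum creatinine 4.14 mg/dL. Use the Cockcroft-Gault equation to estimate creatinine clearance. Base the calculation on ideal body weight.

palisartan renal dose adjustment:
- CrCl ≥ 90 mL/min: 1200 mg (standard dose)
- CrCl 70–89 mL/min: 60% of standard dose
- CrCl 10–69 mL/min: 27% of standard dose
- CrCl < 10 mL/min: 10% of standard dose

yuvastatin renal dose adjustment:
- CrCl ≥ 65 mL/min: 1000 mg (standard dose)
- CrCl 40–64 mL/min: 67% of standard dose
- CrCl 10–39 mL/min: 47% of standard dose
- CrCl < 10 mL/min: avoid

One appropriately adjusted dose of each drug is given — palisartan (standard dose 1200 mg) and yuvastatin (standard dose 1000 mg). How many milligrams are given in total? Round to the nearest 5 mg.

CrCl = (140 − 91) × 99.5 / (72 × 4.14) = 4875.5 / 298.08 ≈ 16.4 mL/min
CrCl ≈ 16 mL/min.
palisartan: 10–69 mL/min → 27% of 1200 mg = 324 mg.
yuvastatin: 10–39 mL/min → 47% of 1000 mg = 470 mg.
Total = 324 + 470 = 794 mg.

795 mg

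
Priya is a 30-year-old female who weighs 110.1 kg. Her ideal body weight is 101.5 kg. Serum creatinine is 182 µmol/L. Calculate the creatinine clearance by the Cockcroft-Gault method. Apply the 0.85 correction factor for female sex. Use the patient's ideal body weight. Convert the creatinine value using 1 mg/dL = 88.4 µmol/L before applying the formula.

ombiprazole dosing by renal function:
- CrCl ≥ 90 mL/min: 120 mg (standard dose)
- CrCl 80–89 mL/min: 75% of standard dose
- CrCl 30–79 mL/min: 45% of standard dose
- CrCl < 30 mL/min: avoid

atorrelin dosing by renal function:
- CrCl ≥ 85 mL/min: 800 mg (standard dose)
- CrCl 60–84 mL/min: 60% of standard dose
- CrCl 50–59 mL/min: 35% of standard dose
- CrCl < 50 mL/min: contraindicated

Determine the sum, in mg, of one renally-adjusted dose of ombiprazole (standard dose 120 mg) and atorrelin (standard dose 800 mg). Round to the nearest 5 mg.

535 mg

SCr = 182 / 88.4 = 2.059 mg/dL
CrCl = (140 − 30) × 101.5 / (72 × 2.059) × 0.85 = 11165.0 / 148.25 × 0.85 ≈ 64.0 mL/min
CrCl ≈ 64 mL/min.
ombiprazole: 30–79 mL/min → 45% of 120 mg = 54 mg.
atorrelin: 60–84 mL/min → 60% of 800 mg = 480 mg.
Total = 54 + 480 = 534 mg.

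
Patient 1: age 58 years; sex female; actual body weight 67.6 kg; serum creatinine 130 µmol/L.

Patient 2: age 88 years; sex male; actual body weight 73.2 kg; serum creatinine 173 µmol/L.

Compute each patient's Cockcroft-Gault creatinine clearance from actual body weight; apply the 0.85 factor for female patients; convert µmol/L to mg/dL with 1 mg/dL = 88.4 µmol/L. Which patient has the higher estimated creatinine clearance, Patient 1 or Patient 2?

Patient 1

Patient 1: SCr = 130 / 88.4 = 1.471 mg/dL
Patient 1: CrCl = (140 − 58) × 67.6 / (72 × 1.471) × 0.85 = 5543.2 / 105.91 × 0.85 ≈ 44.5 mL/min
Patient 2: SCr = 173 / 88.4 = 1.957 mg/dL
Patient 2: CrCl = (140 − 88) × 73.2 / (72 × 1.957) = 3806.4 / 140.90 ≈ 27.0 mL/min
44.5 vs 27.0 mL/min → Patient 1 is higher.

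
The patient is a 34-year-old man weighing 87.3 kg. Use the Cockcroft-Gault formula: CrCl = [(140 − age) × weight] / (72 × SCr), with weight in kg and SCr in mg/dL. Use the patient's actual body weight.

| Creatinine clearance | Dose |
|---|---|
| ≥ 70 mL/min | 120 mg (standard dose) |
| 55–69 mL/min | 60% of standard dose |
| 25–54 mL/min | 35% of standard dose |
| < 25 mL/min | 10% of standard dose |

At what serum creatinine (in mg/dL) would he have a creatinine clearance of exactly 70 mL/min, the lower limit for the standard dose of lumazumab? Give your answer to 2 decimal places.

Standard dose requires CrCl ≥ 70 mL/min.
Set (140 − 34) × 87.3 / (72 × SCr) = 70
SCr = (140 − 34) × 87.3 / (72 × 70) = 1.836 mg/dL

1.84 mg/dL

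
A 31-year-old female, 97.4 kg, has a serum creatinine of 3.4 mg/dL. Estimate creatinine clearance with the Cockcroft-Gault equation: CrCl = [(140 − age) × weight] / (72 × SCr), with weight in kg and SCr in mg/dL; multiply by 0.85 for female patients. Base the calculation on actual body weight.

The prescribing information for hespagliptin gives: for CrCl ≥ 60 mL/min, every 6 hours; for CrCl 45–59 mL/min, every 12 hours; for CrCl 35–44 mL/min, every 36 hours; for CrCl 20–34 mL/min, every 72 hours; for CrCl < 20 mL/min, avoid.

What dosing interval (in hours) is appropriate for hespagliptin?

every 36 hours

CrCl = (140 − 31) × 97.4 / (72 × 3.4) × 0.85 = 10616.6 / 244.80 × 0.85 ≈ 36.9 mL/min
CrCl ≈ 37 mL/min → bracket 35–44 mL/min → every 36 hours.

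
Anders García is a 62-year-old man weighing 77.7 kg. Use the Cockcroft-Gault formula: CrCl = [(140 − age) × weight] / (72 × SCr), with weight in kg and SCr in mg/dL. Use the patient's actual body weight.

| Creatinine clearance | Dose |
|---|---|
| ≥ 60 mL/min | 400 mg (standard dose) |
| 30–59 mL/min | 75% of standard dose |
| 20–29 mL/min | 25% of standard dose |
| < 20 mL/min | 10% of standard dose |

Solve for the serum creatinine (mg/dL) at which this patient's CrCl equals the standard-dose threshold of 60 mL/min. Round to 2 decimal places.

Standard dose requires CrCl ≥ 60 mL/min.
Set (140 − 62) × 77.7 / (72 × SCr) = 60
SCr = (140 − 62) × 77.7 / (72 × 60) = 1.403 mg/dL

1.40 mg/dL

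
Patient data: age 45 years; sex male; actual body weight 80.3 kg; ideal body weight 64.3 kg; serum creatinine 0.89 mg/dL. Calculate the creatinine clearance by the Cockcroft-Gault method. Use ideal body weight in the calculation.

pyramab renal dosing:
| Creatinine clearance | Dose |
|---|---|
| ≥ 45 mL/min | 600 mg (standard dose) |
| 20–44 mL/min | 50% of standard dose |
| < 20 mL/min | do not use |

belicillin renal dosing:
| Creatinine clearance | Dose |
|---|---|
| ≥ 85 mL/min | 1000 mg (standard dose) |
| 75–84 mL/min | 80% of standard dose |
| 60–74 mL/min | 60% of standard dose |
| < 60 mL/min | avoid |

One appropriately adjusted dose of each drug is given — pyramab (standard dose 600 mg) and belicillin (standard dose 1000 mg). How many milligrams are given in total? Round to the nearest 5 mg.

1600 mg

CrCl = (140 − 45) × 64.3 / (72 × 0.89) = 6108.5 / 64.08 ≈ 95.3 mL/min
CrCl ≈ 95 mL/min.
pyramab: ≥ 45 mL/min → 100% of 600 mg = 600 mg.
belicillin: ≥ 85 mL/min → 100% of 1000 mg = 1000 mg.
Total = 600 + 1000 = 1600 mg.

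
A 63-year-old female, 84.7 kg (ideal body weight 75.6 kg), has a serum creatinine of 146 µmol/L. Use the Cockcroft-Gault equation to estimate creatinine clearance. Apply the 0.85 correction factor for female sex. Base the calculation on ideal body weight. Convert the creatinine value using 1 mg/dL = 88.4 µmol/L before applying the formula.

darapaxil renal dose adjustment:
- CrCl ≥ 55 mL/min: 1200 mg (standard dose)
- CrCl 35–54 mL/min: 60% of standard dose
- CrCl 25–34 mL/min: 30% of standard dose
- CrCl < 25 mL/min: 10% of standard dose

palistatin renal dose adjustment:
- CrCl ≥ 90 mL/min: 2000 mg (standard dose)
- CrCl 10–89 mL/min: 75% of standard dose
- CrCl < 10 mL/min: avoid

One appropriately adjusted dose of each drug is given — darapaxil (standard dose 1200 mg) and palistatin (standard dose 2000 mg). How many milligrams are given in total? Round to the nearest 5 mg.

SCr = 146 / 88.4 = 1.652 mg/dL
CrCl = (140 − 63) × 75.6 / (72 × 1.652) × 0.85 = 5821.2 / 118.94 × 0.85 ≈ 41.6 mL/min
CrCl ≈ 42 mL/min.
darapaxil: 35–54 mL/min → 60% of 1200 mg = 720 mg.
palistatin: 10–89 mL/min → 75% of 2000 mg = 1500 mg.
Total = 720 + 1500 = 2220 mg.

2220 mg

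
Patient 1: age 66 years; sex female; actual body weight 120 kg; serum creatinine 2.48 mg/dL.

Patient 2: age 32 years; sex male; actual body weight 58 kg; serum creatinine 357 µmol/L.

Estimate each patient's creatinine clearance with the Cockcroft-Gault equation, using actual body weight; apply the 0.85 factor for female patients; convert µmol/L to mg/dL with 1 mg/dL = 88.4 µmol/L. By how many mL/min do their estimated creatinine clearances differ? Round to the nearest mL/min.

Patient 1: CrCl = (140 − 66) × 120 / (72 × 2.48) × 0.85 = 8880.0 / 178.56 × 0.85 ≈ 42.3 mL/min
Patient 2: SCr = 357 / 88.4 = 4.038 mg/dL
Patient 2: CrCl = (140 − 32) × 58 / (72 × 4.038) = 6264.0 / 290.74 ≈ 21.5 mL/min
|42.3 − 21.5| = 20.8 mL/min

21 mL/min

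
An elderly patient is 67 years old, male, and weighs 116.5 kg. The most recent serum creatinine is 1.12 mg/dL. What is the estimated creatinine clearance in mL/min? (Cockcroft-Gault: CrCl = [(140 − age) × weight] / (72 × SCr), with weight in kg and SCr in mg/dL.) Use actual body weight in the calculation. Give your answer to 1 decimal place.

105.5 mL/min

CrCl = (140 − 67) × 116.5 / (72 × 1.12) = 8504.5 / 80.64 ≈ 105.5 mL/min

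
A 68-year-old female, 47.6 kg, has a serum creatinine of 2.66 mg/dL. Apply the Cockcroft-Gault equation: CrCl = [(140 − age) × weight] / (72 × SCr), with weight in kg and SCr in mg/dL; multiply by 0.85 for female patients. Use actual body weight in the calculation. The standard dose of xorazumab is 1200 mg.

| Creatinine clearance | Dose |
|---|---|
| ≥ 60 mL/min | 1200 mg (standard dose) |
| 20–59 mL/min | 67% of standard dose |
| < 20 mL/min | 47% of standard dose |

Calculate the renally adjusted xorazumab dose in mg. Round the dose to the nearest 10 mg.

CrCl = (140 − 68) × 47.6 / (72 × 2.66) × 0.85 = 3427.2 / 191.52 × 0.85 ≈ 15.2 mL/min
CrCl ≈ 15 mL/min → bracket < 20 mL/min.
47% of 1200 mg = 564 mg → 560 mg

560 mg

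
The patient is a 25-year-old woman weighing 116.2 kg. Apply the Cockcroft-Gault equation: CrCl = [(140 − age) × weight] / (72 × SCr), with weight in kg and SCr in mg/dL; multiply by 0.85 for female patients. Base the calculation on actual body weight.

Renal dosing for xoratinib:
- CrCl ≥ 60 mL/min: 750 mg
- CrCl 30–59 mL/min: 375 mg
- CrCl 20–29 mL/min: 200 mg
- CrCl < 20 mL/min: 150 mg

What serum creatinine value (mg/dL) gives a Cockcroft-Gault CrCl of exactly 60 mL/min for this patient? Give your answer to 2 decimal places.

2.63 mg/dL

Standard dose requires CrCl ≥ 60 mL/min.
Set (140 − 25) × 116.2 × 0.85 / (72 × SCr) = 60
SCr = (140 − 25) × 116.2 × 0.85 / (72 × 60) = 2.629 mg/dL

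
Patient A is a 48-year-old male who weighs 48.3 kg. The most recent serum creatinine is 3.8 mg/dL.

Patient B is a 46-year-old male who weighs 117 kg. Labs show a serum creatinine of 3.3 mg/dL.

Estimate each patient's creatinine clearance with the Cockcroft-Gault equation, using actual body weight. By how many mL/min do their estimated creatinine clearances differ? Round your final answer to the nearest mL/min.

30 mL/min

Patient A: CrCl = (140 − 48) × 48.3 / (72 × 3.8) = 4443.6 / 273.60 ≈ 16.2 mL/min
Patient B: CrCl = (140 − 46) × 117 / (72 × 3.3) = 10998.0 / 237.60 ≈ 46.3 mL/min
|16.2 − 46.3| = 30.1 mL/min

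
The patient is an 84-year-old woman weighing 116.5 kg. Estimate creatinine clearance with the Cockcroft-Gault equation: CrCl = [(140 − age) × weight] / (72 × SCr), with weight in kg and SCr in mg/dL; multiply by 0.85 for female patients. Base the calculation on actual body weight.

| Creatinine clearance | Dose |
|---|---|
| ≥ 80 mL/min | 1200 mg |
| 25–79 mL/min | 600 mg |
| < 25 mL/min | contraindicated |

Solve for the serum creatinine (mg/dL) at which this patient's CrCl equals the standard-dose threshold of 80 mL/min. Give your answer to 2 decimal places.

Standard dose requires CrCl ≥ 80 mL/min.
Set (140 − 84) × 116.5 × 0.85 / (72 × SCr) = 80
SCr = (140 − 84) × 116.5 × 0.85 / (72 × 80) = 0.963 mg/dL

0.96 mg/dL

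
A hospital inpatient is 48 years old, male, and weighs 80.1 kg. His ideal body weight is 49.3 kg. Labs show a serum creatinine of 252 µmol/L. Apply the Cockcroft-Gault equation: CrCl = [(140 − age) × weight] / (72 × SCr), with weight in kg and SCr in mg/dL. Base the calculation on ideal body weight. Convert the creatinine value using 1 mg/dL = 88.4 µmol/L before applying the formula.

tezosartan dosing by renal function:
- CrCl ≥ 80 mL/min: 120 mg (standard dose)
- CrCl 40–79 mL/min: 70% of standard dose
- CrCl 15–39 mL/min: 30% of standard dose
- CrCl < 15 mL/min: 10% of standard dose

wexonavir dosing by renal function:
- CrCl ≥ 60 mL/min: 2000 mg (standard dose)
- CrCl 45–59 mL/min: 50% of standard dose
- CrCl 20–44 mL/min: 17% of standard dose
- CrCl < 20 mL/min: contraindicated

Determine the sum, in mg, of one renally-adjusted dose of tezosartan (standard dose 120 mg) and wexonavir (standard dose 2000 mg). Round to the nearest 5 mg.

375 mg

SCr = 252 / 88.4 = 2.851 mg/dL
CrCl = (140 − 48) × 49.3 / (72 × 2.851) = 4535.6 / 205.27 ≈ 22.1 mL/min
CrCl ≈ 22 mL/min.
tezosartan: 15–39 mL/min → 30% of 120 mg = 36 mg.
wexonavir: 20–44 mL/min → 17% of 2000 mg = 340 mg.
Total = 36 + 340 = 376 mg.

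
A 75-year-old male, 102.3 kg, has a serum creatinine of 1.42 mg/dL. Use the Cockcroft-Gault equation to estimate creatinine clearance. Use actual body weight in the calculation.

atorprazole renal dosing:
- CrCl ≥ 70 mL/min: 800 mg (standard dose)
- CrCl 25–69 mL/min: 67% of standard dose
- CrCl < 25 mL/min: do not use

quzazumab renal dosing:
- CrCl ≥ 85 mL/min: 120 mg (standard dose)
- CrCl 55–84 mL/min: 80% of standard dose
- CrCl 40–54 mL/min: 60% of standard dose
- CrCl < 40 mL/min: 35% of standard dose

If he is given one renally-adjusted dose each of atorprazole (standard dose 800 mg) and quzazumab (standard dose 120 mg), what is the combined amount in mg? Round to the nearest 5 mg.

CrCl = (140 − 75) × 102.3 / (72 × 1.42) = 6649.5 / 102.24 ≈ 65.0 mL/min
CrCl ≈ 65 mL/min.
atorprazole: 25–69 mL/min → 67% of 800 mg = 536 mg.
quzazumab: 55–84 mL/min → 80% of 120 mg = 96 mg.
Total = 536 + 96 = 632 mg.

630 mg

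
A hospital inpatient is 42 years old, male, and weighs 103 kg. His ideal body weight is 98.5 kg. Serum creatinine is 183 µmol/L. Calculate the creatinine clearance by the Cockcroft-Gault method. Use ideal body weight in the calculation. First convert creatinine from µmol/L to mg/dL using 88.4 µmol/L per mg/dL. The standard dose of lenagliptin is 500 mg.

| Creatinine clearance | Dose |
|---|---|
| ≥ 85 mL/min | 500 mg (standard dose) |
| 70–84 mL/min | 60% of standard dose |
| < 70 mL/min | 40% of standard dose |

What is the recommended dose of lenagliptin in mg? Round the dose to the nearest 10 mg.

SCr = 183 / 88.4 = 2.07 mg/dL
CrCl = (140 − 42) × 98.5 / (72 × 2.07) = 9653.0 / 149.04 ≈ 64.8 mL/min
CrCl ≈ 65 mL/min → bracket < 70 mL/min.
40% of 500 mg = 200 mg

200 mg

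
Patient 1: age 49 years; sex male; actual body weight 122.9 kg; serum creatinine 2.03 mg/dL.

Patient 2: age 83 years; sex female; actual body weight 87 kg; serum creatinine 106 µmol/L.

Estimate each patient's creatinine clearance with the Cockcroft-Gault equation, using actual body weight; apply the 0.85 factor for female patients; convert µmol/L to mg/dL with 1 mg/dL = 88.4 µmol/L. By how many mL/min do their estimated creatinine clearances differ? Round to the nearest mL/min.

Patient 1: CrCl = (140 − 49) × 122.9 / (72 × 2.03) = 11183.9 / 146.16 ≈ 76.5 mL/min
Patient 2: SCr = 106 / 88.4 = 1.199 mg/dL
Patient 2: CrCl = (140 − 83) × 87 / (72 × 1.199) × 0.85 = 4959.0 / 86.33 × 0.85 ≈ 48.8 mL/min
|76.5 − 48.8| = 27.7 mL/min

28 mL/min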